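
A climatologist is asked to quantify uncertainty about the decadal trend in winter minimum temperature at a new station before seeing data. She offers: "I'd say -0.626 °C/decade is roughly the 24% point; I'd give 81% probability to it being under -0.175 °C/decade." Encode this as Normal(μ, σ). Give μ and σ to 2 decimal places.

For Normal(μ,σ), the p-quantile is μ + z_p·σ. Here z_{0.24} = -0.7063, z_{0.81} = 0.8779.
So -0.626 = μ − 0.7063σ and -0.175 = μ + 0.8779σ.
Subtracting: σ = (-0.175 − -0.626)/(0.8779 − (-0.7063)) = 0.28.
Then μ = -0.626 − (-0.7063)·0.28 = -0.42.

μ = -0.42, σ = 0.28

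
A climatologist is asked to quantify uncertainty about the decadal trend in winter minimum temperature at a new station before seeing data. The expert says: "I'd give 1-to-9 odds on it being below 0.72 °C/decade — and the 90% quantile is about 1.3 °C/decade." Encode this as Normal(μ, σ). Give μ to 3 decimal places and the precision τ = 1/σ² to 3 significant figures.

μ = 1.010, τ = 19.5

For Normal(μ,σ), the p-quantile is μ + z_p·σ. Here z_{0.1} = -1.282, z_{0.9} = 1.282.
So 0.72 = μ − 1.282σ and 1.3 = μ + 1.282σ.
Subtracting: σ = (1.3 − 0.72)/(1.282 − (-1.282)) = 0.226.
Then μ = 0.72 − (-1.282)·0.226 = 1.010.
Precision τ = 1/σ² = 1/0.2263² = 19.5.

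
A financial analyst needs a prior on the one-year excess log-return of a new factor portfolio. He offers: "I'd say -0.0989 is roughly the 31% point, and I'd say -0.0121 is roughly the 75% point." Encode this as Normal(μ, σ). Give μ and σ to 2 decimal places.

For Normal(μ,σ), the p-quantile is μ + z_p·σ. Here z_{0.31} = -0.4959, z_{0.75} = 0.6745.
So -0.0989 = μ − 0.4959σ and -0.0121 = μ + 0.6745σ.
Subtracting: σ = (-0.0121 − -0.0989)/(0.6745 − (-0.4959)) = 0.07.
Then μ = -0.0989 − (-0.4959)·0.07 = -0.06.

μ = -0.06, σ = 0.07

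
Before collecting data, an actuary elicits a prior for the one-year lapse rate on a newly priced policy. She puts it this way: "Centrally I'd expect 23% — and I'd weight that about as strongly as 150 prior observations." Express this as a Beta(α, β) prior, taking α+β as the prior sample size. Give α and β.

α = 34.5, β = 115.5

Under the effective-sample-size interpretation, Beta(α, β) has prior mean α/(α+β) and prior sample size α+β.
So α+β = 150 and α/(α+β) = 0.23, giving α = 0.23·150 = 34.5 and β = 150 − 34.5 = 115.5.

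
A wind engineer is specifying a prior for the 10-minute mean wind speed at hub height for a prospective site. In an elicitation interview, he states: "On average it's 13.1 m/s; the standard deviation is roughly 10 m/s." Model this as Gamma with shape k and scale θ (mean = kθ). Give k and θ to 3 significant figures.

k ≈ 1.72, θ ≈ 7.63

For Gamma(k, scale θ): mean = kθ, variance = kθ², so CV = 1/√k.
CV = SD/mean = 10/13.1 = 0.7634, hence k = 1/CV² = 1.72.
Then θ = mean/k = 13.1/1.72 = 7.63.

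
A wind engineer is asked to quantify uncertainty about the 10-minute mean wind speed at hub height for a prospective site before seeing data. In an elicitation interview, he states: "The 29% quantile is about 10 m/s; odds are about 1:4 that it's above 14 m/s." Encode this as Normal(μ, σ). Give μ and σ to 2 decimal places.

μ = 11.59, σ = 2.87

The p-quantile of Normal(μ,σ) is μ + z_p·σ, with z_{0.29} = -0.5534 and z_{0.8} = 0.8416.
Eliminate σ: μ = (z₂·x₁ − z₁·x₂)/(z₂ − z₁) = (0.8416·10 − (-0.5534)·14)/1.395 = 11.59.
Then σ = (x₂ − x₁)/(z₂ − z₁) = (14 − 10)/1.395 = 2.87.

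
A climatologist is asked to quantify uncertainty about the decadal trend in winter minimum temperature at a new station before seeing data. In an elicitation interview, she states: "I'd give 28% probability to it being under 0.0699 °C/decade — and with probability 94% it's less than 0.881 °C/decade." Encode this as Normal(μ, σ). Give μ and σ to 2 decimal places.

μ = 0.29, σ = 0.38

The p-quantile of Normal(μ,σ) is μ + z_p·σ, with z_{0.28} = -0.5828 and z_{0.94} = 1.555.
Eliminate σ: μ = (z₂·x₁ − z₁·x₂)/(z₂ − z₁) = (1.555·0.0699 − (-0.5828)·0.881)/2.138 = 0.29.
Then σ = (x₂ − x₁)/(z₂ − z₁) = (0.881 − 0.0699)/2.138 = 0.38.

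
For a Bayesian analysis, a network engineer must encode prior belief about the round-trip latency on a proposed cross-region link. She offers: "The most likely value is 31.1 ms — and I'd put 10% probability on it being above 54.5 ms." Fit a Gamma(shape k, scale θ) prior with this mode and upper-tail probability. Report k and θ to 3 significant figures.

Gamma(k,θ) with k>1 has mode (k−1)θ, so θ = 31.1/(k−1).
Need P(X < 54.5) = 0.9 with θ tied to k this way. Start at k = 2, θ = 31.1: P(X<54.5) ≈ 0.523.
Too low — raise k to concentrate. Iterating converges to k ≈ 7.03.
Then θ = 31.1/(7.03−1) ≈ 5.15.

k ≈ 7.03, θ ≈ 5.15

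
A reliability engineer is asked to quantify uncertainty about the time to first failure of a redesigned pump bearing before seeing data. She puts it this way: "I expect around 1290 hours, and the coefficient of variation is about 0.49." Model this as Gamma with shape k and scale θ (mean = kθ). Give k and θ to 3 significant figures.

k ≈ 4.16, θ ≈ 310

For Gamma(k, scale θ): mean = kθ, variance = kθ², so CV = 1/√k.
CV = 0.49, hence k = 1/CV² = 4.16.
Then θ = mean/k = 1290/4.16 = 310.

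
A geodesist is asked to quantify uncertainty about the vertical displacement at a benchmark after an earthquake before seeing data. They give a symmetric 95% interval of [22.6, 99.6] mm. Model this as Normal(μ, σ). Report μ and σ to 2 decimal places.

A symmetric 95% interval runs μ ± z·σ with z = 1.96.
Half-width = 38.5, so σ = 38.5/1.96 = 19.64.
μ is the interval midpoint, 61.10.

μ = 61.10, σ = 19.64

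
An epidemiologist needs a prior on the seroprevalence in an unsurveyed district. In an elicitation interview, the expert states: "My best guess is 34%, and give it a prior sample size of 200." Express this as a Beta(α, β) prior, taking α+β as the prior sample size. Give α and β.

Under the effective-sample-size interpretation, Beta(α, β) has prior mean α/(α+β) and prior sample size α+β.
So α+β = 200 and α/(α+β) = 0.34, giving α = 0.34·200 = 68 and β = 200 − 68 = 132.

α = 68, β = 132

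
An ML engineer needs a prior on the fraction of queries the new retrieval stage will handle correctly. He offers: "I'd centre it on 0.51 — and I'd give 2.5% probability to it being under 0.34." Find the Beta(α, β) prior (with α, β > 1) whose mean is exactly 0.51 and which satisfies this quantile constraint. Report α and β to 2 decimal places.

With mean 0.51 fixed, write α = 0.51s, β = 0.49s where s = α+β.
Need P(θ < 0.34) = 0.025 under Beta(0.51s, 0.49s). Normal approximation: (q−m)/√(m(1−m)/s) ≈ z_{0.025} = -1.96, so s ≈ 0.51·0.49·(-1.96)²/(0.34−0.51)² = 33.2.
At s = 33.2: P(θ<0.34) ≈ 0.023. Adjusting to match 0.025 gives s ≈ 31.98.
So α = 0.51·31.98 ≈ 16.31, β = 0.49·31.98 ≈ 15.67.

α ≈ 16.31, β ≈ 15.67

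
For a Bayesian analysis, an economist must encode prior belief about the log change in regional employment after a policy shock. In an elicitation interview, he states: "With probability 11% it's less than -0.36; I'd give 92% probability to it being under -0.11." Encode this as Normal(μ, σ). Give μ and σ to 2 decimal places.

For Normal(μ,σ), the p-quantile is μ + z_p·σ. Here z_{0.11} = -1.227, z_{0.92} = 1.405.
So -0.36 = μ − 1.227σ and -0.11 = μ + 1.405σ.
Subtracting: σ = (-0.11 − -0.36)/(1.405 − (-1.227)) = 0.09.
Then μ = -0.36 − (-1.227)·0.09 = -0.24.

μ = -0.24, σ = 0.09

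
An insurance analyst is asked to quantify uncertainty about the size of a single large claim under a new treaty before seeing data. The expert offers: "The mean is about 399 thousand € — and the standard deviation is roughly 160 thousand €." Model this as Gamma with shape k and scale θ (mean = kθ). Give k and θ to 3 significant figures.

For Gamma(k, scale θ): mean = kθ, variance = kθ², so CV = 1/√k.
CV = SD/mean = 160/399 = 0.401, hence k = 1/CV² = 6.22.
Then θ = mean/k = 399/6.22 = 64.2.

k ≈ 6.22, θ ≈ 64.2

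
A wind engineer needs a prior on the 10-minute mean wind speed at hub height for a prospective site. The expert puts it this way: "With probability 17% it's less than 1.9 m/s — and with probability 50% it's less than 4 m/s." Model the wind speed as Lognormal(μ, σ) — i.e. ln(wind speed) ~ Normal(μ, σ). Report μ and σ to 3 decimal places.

μ ≈ 1.386, σ ≈ 0.780

If T ~ Lognormal(μ,σ) then ln T ~ Normal(μ,σ), so the p-quantile of ln T is μ + z_p·σ.
ln(1.9) = 0.6419 and ln(4) = 1.386; z_{0.17} = -0.9542, z_{0.5} = 0.
σ = (1.386 − 0.6419)/(0 − (-0.9542)) = 0.780.
μ = 0.6419 − (-0.9542)·0.780 = 1.386.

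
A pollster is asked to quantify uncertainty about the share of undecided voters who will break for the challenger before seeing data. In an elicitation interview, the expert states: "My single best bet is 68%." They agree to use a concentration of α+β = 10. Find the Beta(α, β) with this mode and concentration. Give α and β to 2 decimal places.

α = 6.44, β = 3.56

For α,β > 1 the Beta mode is (α−1)/(α+β−2). With α+β = 10, the mode is (α−1)/8.
Set (α−1)/8 = 0.68 → α = 1 + 0.68·8 = 6.44.
β = 10 − α = 3.56.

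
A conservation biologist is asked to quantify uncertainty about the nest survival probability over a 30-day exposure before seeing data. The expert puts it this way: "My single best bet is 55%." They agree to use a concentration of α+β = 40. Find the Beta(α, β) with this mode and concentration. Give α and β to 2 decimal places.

For α,β > 1 the Beta mode is (α−1)/(α+β−2). With α+β = 40, the mode is (α−1)/38.
Set (α−1)/38 = 0.55 → α = 1 + 0.55·38 = 21.90.
β = 40 − α = 18.10.

α = 21.90, β = 18.10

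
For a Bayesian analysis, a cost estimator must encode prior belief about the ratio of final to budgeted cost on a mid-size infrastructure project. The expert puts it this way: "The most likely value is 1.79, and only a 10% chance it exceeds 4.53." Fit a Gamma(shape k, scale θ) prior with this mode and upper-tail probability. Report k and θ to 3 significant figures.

k ≈ 3.23, θ ≈ 0.804

Gamma(k,θ) with k>1 has mode (k−1)θ, so θ = 1.79/(k−1).
Need P(X < 4.53) = 0.9 with θ tied to k this way. Start at k = 2, θ = 1.79: P(X<4.53) ≈ 0.719.
Too low — raise k to concentrate. Iterating converges to k ≈ 3.23.
Then θ = 1.79/(3.23−1) ≈ 0.804.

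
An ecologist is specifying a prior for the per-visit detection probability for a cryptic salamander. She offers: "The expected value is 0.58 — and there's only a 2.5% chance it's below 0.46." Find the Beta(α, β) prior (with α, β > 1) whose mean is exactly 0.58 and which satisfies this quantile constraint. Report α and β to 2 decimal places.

With mean 0.58 fixed, write α = 0.58s, β = 0.42s where s = α+β.
Need P(θ < 0.46) = 0.025 under Beta(0.58s, 0.42s). Normal approximation: (q−m)/√(m(1−m)/s) ≈ z_{0.025} = -1.96, so s ≈ 0.58·0.42·(-1.96)²/(0.46−0.58)² = 65.0.
At s = 65.0: P(θ<0.46) ≈ 0.026. Adjusting to match 0.025 gives s ≈ 66.08.
So α = 0.58·66.08 ≈ 38.33, β = 0.42·66.08 ≈ 27.75.

α ≈ 38.33, β ≈ 27.75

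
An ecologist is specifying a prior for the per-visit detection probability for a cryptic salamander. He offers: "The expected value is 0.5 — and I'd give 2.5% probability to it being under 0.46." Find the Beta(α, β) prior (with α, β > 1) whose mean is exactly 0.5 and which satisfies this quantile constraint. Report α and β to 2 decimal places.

With mean 0.5 fixed, write α = 0.5s, β = 0.5s where s = α+β.
Need P(θ < 0.46) = 0.025 under Beta(0.5s, 0.5s). Normal approximation: (q−m)/√(m(1−m)/s) ≈ z_{0.025} = -1.96, so s ≈ 0.5·0.5·(-1.96)²/(0.46−0.5)² = 600.2.
At s = 600.2: P(θ<0.46) ≈ 0.025. Adjusting to match 0.025 gives s ≈ 598.80.
So α = 0.5·598.80 ≈ 299.40, β = 0.5·598.80 ≈ 299.40.

α ≈ 299.40, β ≈ 299.40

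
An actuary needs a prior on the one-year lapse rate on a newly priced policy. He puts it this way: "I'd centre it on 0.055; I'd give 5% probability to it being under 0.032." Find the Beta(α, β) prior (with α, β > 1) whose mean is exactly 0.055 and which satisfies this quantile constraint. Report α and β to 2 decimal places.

With mean 0.055 fixed, write α = 0.055s, β = 0.945s where s = α+β.
Need P(θ < 0.032) = 0.05 under Beta(0.055s, 0.945s). Normal approximation: (q−m)/√(m(1−m)/s) ≈ z_{0.05} = -1.64, so s ≈ 0.055·0.945·(-1.64)²/(0.032−0.055)² = 265.8.
At s = 265.8: P(θ<0.032) ≈ 0.032. Adjusting to match 0.05 gives s ≈ 214.14.
So α = 0.055·214.14 ≈ 11.78, β = 0.945·214.14 ≈ 202.36.

α ≈ 11.78, β ≈ 202.36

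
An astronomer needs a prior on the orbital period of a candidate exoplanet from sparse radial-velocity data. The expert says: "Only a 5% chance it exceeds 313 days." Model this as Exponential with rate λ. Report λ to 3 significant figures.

P(T > 313.0) = e^(−λ·313.0) = 0.05, so λ = −ln(0.05)/313.0 = 0.00957.

λ ≈ 0.00957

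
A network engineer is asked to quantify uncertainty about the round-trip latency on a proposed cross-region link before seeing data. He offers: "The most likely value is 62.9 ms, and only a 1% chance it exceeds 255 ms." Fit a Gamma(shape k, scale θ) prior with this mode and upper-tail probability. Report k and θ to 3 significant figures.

k ≈ 3.13, θ ≈ 29.6

Gamma(k,θ) with k>1 has mode (k−1)θ, so θ = 62.9/(k−1).
Need P(X < 255) = 0.99 with θ tied to k this way. Start at k = 2, θ = 62.9: P(X<255) ≈ 0.912.
Too low — raise k to concentrate. Iterating converges to k ≈ 3.13.
Then θ = 62.9/(3.13−1) ≈ 29.6.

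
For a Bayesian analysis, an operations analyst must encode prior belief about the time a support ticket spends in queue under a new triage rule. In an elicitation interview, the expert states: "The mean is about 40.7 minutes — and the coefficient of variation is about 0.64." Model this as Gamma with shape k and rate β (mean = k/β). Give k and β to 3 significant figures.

k ≈ 2.44, β ≈ 0.06

For Gamma(k, rate β): mean = k/β, variance = k/β², so CV = 1/√k.
CV = 0.64, hence k = 1/CV² = 2.44.
Then β = k/mean = 2.44/40.7 = 0.06.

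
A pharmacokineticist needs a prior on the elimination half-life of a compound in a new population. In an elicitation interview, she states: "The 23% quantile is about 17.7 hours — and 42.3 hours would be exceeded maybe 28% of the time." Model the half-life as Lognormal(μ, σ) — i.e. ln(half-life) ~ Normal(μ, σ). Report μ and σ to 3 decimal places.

If T ~ Lognormal(μ,σ) then ln T ~ Normal(μ,σ), so the p-quantile of ln T is μ + z_p·σ.
ln(17.7) = 2.874 and ln(42.3) = 3.745; z_{0.23} = -0.7388, z_{0.72} = 0.5828.
σ = (3.745 − 2.874)/(0.5828 − (-0.7388)) = 0.659.
μ = 2.874 − (-0.7388)·0.659 = 3.361.

μ ≈ 3.361, σ ≈ 0.659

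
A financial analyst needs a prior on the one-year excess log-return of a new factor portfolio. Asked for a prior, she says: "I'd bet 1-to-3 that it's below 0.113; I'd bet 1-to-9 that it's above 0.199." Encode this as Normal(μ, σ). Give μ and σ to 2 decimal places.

For Normal(μ,σ), the p-quantile is μ + z_p·σ. Here z_{0.25} = -0.6745, z_{0.9} = 1.282.
So 0.113 = μ − 0.6745σ and 0.199 = μ + 1.282σ.
Subtracting: σ = (0.199 − 0.113)/(1.282 − (-0.6745)) = 0.04.
Then μ = 0.113 − (-0.6745)·0.04 = 0.14.

μ = 0.14, σ = 0.04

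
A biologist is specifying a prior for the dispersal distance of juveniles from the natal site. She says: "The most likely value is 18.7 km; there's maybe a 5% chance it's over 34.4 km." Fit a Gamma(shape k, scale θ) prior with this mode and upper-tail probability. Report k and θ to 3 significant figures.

Gamma(k,θ) with k>1 has mode (k−1)θ, so θ = 18.7/(k−1).
Need P(X < 34.4) = 0.95 with θ tied to k this way. Start at k = 2, θ = 18.7: P(X<34.4) ≈ 0.549.
Too low — raise k to concentrate. Iterating converges to k ≈ 8.49.
Then θ = 18.7/(8.49−1) ≈ 2.5.

k ≈ 8.49, θ ≈ 2.5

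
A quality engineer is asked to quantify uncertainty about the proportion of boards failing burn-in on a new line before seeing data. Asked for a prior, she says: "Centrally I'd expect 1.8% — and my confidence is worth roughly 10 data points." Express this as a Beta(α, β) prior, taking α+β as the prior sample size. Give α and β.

Under the effective-sample-size interpretation, Beta(α, β) has prior mean α/(α+β) and prior sample size α+β.
So α+β = 10 and α/(α+β) = 0.018, giving α = 0.018·10 = 0.18 and β = 10 − 0.18 = 9.82.

α = 0.18, β = 9.82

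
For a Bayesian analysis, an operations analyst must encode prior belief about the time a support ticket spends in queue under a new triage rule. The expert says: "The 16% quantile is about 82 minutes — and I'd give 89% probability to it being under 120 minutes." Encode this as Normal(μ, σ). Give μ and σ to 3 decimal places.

The p-quantile of Normal(μ,σ) is μ + z_p·σ, with z_{0.16} = -0.9945 and z_{0.89} = 1.227.
Eliminate σ: μ = (z₂·x₁ − z₁·x₂)/(z₂ − z₁) = (1.227·82 − (-0.9945)·120)/2.221 = 99.015.
Then σ = (x₂ − x₁)/(z₂ − z₁) = (120 − 82)/2.221 = 17.110.

μ = 99.015, σ = 17.110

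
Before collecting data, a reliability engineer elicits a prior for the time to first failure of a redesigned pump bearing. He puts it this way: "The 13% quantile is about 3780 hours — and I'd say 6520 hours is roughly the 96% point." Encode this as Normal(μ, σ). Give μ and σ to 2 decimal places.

The p-quantile of Normal(μ,σ) is μ + z_p·σ, with z_{0.13} = -1.126 and z_{0.96} = 1.751.
Eliminate σ: μ = (z₂·x₁ − z₁·x₂)/(z₂ − z₁) = (1.751·3780 − (-1.126)·6520)/2.877 = 4852.72.
Then σ = (x₂ − x₁)/(z₂ − z₁) = (6520 − 3780)/2.877 = 952.36.

μ = 4852.72, σ = 952.36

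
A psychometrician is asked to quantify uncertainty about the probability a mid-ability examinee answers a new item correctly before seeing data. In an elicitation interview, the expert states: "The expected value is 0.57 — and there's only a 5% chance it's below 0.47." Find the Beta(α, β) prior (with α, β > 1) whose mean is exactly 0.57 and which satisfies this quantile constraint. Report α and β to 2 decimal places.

α ≈ 38.22, β ≈ 28.83

With mean 0.57 fixed, write α = 0.57s, β = 0.43s where s = α+β.
Need P(θ < 0.47) = 0.05 under Beta(0.57s, 0.43s). Normal approximation: (q−m)/√(m(1−m)/s) ≈ z_{0.05} = -1.64, so s ≈ 0.57·0.43·(-1.64)²/(0.47−0.57)² = 66.3.
At s = 66.3: P(θ<0.47) ≈ 0.051. Adjusting to match 0.05 gives s ≈ 67.04.
So α = 0.57·67.04 ≈ 38.22, β = 0.43·67.04 ≈ 28.83.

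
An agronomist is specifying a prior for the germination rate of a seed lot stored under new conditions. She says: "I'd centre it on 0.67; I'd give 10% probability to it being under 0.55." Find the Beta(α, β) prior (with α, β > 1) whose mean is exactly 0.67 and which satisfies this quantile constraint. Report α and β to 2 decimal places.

With mean 0.67 fixed, write α = 0.67s, β = 0.33s where s = α+β.
Need P(θ < 0.55) = 0.1 under Beta(0.67s, 0.33s). Normal approximation: (q−m)/√(m(1−m)/s) ≈ z_{0.1} = -1.28, so s ≈ 0.67·0.33·(-1.28)²/(0.55−0.67)² = 25.2.
At s = 25.2: P(θ<0.55) ≈ 0.103. Adjusting to match 0.1 gives s ≈ 26.01.
So α = 0.67·26.01 ≈ 17.43, β = 0.33·26.01 ≈ 8.58.

α ≈ 17.43, β ≈ 8.58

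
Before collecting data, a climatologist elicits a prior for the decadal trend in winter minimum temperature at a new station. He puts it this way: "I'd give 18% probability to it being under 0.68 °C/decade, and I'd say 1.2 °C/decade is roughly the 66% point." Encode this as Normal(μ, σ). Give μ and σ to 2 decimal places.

For Normal(μ,σ), the p-quantile is μ + z_p·σ. Here z_{0.18} = -0.9154, z_{0.66} = 0.4125.
So 0.68 = μ − 0.9154σ and 1.2 = μ + 0.4125σ.
Subtracting: σ = (1.2 − 0.68)/(0.4125 − (-0.9154)) = 0.39.
Then μ = 0.68 − (-0.9154)·0.39 = 1.04.

μ = 1.04, σ = 0.39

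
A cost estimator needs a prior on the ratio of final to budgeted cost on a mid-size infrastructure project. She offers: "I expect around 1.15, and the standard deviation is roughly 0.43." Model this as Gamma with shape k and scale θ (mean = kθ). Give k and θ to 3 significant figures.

k ≈ 7.15, θ ≈ 0.161

For Gamma(k, scale θ): mean = kθ, variance = kθ², so CV = 1/√k.
CV = SD/mean = 0.43/1.15 = 0.3739, hence k = 1/CV² = 7.15.
Then θ = mean/k = 1.15/7.15 = 0.161.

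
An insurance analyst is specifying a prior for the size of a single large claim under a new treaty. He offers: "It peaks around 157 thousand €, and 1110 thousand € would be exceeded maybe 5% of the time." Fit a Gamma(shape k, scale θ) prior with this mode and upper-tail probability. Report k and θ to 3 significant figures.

k ≈ 1.57, θ ≈ 276

Gamma(k,θ) with k>1 has mode (k−1)θ, so θ = 157/(k−1).
Need P(X < 1110) = 0.95 with θ tied to k this way. Start at k = 2, θ = 157: P(X<1110) ≈ 0.993.
Too high — lower k to spread out. Iterating converges to k ≈ 1.57.
Then θ = 157/(1.57−1) ≈ 276.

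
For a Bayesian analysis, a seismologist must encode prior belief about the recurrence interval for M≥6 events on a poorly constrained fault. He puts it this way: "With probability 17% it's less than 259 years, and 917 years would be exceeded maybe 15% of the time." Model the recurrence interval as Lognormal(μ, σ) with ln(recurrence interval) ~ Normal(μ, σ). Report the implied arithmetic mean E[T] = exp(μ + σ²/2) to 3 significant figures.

If T ~ Lognormal(μ,σ) then ln T ~ Normal(μ,σ), so the p-quantile of ln T is μ + z_p·σ.
ln(259) = 5.557 and ln(917) = 6.821; z_{0.17} = -0.9542, z_{0.85} = 1.036.
σ = (6.821 − 5.557)/(1.036 − (-0.9542)) = 0.635.
μ = 5.557 − (-0.9542)·0.635 = 6.163.
E[T] = exp(μ + σ²/2) = exp(6.163 + 0.2017) = 581 years.

E[T] ≈ 581 years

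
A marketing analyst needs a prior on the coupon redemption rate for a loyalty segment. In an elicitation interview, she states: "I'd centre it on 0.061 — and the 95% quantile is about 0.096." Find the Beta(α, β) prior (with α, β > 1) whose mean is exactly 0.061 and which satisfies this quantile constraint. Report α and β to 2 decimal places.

α ≈ 9.17, β ≈ 141.10

With mean 0.061 fixed, write α = 0.061s, β = 0.939s where s = α+β.
Need P(θ < 0.096) = 0.95 under Beta(0.061s, 0.939s). Normal approximation: (q−m)/√(m(1−m)/s) ≈ z_{0.95} = 1.64, so s ≈ 0.061·0.939·(1.64)²/(0.096−0.061)² = 126.5.
At s = 126.5: P(θ<0.096) ≈ 0.936. Adjusting to match 0.95 gives s ≈ 150.27.
So α = 0.061·150.27 ≈ 9.17, β = 0.939·150.27 ≈ 141.10.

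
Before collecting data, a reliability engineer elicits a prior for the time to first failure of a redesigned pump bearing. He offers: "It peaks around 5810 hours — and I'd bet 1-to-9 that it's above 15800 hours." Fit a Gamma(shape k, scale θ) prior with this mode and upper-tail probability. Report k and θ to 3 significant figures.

Gamma(k,θ) with k>1 has mode (k−1)θ, so θ = 5810/(k−1).
Need P(X < 15800) = 0.9 with θ tied to k this way. Start at k = 2, θ = 5810: P(X<15800) ≈ 0.755.
Too low — raise k to concentrate. Iterating converges to k ≈ 2.91.
Then θ = 5810/(2.91−1) ≈ 3040.

k ≈ 2.91, θ ≈ 3040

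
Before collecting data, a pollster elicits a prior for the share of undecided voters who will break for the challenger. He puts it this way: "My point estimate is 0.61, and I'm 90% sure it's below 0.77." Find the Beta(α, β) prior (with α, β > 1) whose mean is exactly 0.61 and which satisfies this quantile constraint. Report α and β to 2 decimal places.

α ≈ 8.64, β ≈ 5.53

With mean 0.61 fixed, write α = 0.61s, β = 0.39s where s = α+β.
Need P(θ < 0.77) = 0.9 under Beta(0.61s, 0.39s). Normal approximation: (q−m)/√(m(1−m)/s) ≈ z_{0.9} = 1.28, so s ≈ 0.61·0.39·(1.28)²/(0.77−0.61)² = 15.3.
At s = 15.3: P(θ<0.77) ≈ 0.909. Adjusting to match 0.9 gives s ≈ 14.17.
So α = 0.61·14.17 ≈ 8.64, β = 0.39·14.17 ≈ 5.53.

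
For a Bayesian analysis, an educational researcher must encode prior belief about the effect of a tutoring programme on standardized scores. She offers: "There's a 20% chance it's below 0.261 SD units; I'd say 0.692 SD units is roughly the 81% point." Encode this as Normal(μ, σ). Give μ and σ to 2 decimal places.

μ = 0.47, σ = 0.25

For Normal(μ,σ), the p-quantile is μ + z_p·σ. Here z_{0.2} = -0.8416, z_{0.81} = 0.8779.
So 0.261 = μ − 0.8416σ and 0.692 = μ + 0.8779σ.
Subtracting: σ = (0.692 − 0.261)/(0.8779 − (-0.8416)) = 0.25.
Then μ = 0.261 − (-0.8416)·0.25 = 0.47.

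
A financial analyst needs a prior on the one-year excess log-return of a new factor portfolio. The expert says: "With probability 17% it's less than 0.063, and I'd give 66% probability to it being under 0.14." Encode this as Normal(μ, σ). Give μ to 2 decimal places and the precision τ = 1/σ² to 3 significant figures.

μ = 0.12, τ = 315

For Normal(μ,σ), the p-quantile is μ + z_p·σ. Here z_{0.17} = -0.9542, z_{0.66} = 0.4125.
So 0.063 = μ − 0.9542σ and 0.14 = μ + 0.4125σ.
Subtracting: σ = (0.14 − 0.063)/(0.4125 − (-0.9542)) = 0.06.
Then μ = 0.063 − (-0.9542)·0.06 = 0.12.
Precision τ = 1/σ² = 1/0.05634² = 315.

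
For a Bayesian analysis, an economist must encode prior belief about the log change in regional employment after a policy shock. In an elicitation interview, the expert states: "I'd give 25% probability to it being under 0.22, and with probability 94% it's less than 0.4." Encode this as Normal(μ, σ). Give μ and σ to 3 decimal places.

The p-quantile of Normal(μ,σ) is μ + z_p·σ, with z_{0.25} = -0.6745 and z_{0.94} = 1.555.
Eliminate σ: μ = (z₂·x₁ − z₁·x₂)/(z₂ − z₁) = (1.555·0.22 − (-0.6745)·0.4)/2.229 = 0.274.
Then σ = (x₂ − x₁)/(z₂ − z₁) = (0.4 − 0.22)/2.229 = 0.081.

μ = 0.274, σ = 0.081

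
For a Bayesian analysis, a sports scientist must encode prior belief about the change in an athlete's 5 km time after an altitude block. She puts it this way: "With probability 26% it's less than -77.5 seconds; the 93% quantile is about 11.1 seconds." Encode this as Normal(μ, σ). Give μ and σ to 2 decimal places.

For Normal(μ,σ), the p-quantile is μ + z_p·σ. Here z_{0.26} = -0.6433, z_{0.93} = 1.476.
So -77.5 = μ − 0.6433σ and 11.1 = μ + 1.476σ.
Subtracting: σ = (11.1 − -77.5)/(1.476 − (-0.6433)) = 41.81.
Then μ = -77.5 − (-0.6433)·41.81 = -50.60.

μ = -50.60, σ = 41.81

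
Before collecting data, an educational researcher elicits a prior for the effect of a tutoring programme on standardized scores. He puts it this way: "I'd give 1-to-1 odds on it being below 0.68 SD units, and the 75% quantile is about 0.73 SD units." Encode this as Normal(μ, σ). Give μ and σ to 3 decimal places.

For Normal(μ,σ), the p-quantile is μ + z_p·σ. Here z_{0.5} = 0, z_{0.75} = 0.6745.
So 0.68 = μ + 0σ and 0.73 = μ + 0.6745σ.
Subtracting: σ = (0.73 − 0.68)/(0.6745 − (0)) = 0.074.
Then μ = 0.68 − (0)·0.074 = 0.680.

μ = 0.680, σ = 0.074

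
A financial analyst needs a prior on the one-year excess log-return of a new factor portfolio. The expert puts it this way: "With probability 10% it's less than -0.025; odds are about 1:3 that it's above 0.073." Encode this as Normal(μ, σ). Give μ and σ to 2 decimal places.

μ = 0.04, σ = 0.05

For Normal(μ,σ), the p-quantile is μ + z_p·σ. Here z_{0.1} = -1.282, z_{0.75} = 0.6745.
So -0.025 = μ − 1.282σ and 0.073 = μ + 0.6745σ.
Subtracting: σ = (0.073 − -0.025)/(0.6745 − (-1.282)) = 0.05.
Then μ = -0.025 − (-1.282)·0.05 = 0.04.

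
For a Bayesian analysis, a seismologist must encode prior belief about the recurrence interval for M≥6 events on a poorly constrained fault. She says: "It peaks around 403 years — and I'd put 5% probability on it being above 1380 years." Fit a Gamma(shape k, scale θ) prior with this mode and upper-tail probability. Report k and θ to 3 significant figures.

Gamma(k,θ) with k>1 has mode (k−1)θ, so θ = 403/(k−1).
Need P(X < 1380) = 0.95 with θ tied to k this way. Start at k = 2, θ = 403: P(X<1380) ≈ 0.856.
Too low — raise k to concentrate. Iterating converges to k ≈ 2.71.
Then θ = 403/(2.71−1) ≈ 236.

k ≈ 2.71, θ ≈ 236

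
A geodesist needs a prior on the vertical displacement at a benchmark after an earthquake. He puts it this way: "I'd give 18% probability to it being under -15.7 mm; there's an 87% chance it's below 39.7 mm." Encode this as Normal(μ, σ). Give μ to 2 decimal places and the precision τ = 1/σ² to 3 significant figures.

The p-quantile of Normal(μ,σ) is μ + z_p·σ, with z_{0.18} = -0.9154 and z_{0.87} = 1.126.
Eliminate σ: μ = (z₂·x₁ − z₁·x₂)/(z₂ − z₁) = (1.126·-15.7 − (-0.9154)·39.7)/2.042 = 9.14.
Then σ = (x₂ − x₁)/(z₂ − z₁) = (39.7 − -15.7)/2.042 = 27.13.
Precision τ = 1/σ² = 1/27.13² = 0.00136.

μ = 9.14, τ = 0.00136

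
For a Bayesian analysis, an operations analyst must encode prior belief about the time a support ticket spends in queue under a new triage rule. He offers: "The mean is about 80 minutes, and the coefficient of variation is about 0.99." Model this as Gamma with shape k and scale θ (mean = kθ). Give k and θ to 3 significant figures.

k ≈ 1.02, θ ≈ 78.4

For Gamma(k, scale θ): mean = kθ, variance = kθ², so CV = 1/√k.
CV = 0.99, hence k = 1/CV² = 1.02.
Then θ = mean/k = 80/1.02 = 78.4.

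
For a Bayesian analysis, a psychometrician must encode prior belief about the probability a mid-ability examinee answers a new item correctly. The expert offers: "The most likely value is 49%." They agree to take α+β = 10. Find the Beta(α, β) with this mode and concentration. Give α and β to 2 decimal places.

α = 4.92, β = 5.08

For α,β > 1 the Beta mode is (α−1)/(α+β−2). With α+β = 10, the mode is (α−1)/8.
Set (α−1)/8 = 0.49 → α = 1 + 0.49·8 = 4.92.
β = 10 − α = 5.08.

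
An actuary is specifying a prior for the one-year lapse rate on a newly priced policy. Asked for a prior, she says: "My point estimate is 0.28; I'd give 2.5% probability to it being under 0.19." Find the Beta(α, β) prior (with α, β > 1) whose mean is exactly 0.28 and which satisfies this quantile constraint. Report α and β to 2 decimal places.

α ≈ 23.61, β ≈ 60.70

With mean 0.28 fixed, write α = 0.28s, β = 0.72s where s = α+β.
Need P(θ < 0.19) = 0.025 under Beta(0.28s, 0.72s). Normal approximation: (q−m)/√(m(1−m)/s) ≈ z_{0.025} = -1.96, so s ≈ 0.28·0.72·(-1.96)²/(0.19−0.28)² = 95.6.
At s = 95.6: P(θ<0.19) ≈ 0.018. Adjusting to match 0.025 gives s ≈ 84.31.
So α = 0.28·84.31 ≈ 23.61, β = 0.72·84.31 ≈ 60.70.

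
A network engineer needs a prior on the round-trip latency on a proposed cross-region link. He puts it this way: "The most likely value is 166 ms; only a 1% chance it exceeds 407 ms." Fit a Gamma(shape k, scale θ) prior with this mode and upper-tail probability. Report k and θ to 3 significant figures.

Gamma(k,θ) with k>1 has mode (k−1)θ, so θ = 166/(k−1).
Need P(X < 407) = 0.99 with θ tied to k this way. Start at k = 2, θ = 166: P(X<407) ≈ 0.703.
Too low — raise k to concentrate. Iterating converges to k ≈ 6.86.
Then θ = 166/(6.86−1) ≈ 28.3.

k ≈ 6.86, θ ≈ 28.3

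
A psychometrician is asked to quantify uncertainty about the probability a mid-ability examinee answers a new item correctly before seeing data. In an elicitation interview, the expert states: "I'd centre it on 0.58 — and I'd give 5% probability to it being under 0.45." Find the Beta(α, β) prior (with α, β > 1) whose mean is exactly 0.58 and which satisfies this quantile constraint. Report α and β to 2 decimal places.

With mean 0.58 fixed, write α = 0.58s, β = 0.42s where s = α+β.
Need P(θ < 0.45) = 0.05 under Beta(0.58s, 0.42s). Normal approximation: (q−m)/√(m(1−m)/s) ≈ z_{0.05} = -1.64, so s ≈ 0.58·0.42·(-1.64)²/(0.45−0.58)² = 39.0.
At s = 39.0: P(θ<0.45) ≈ 0.051. Adjusting to match 0.05 gives s ≈ 39.54.
So α = 0.58·39.54 ≈ 22.93, β = 0.42·39.54 ≈ 16.60.

α ≈ 22.93, β ≈ 16.60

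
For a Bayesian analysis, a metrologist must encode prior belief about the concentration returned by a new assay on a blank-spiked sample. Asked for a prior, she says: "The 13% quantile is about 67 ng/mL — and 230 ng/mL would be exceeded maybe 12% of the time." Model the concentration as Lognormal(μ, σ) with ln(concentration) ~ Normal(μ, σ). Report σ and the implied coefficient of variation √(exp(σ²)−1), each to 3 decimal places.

If T ~ Lognormal(μ,σ) then ln T ~ Normal(μ,σ), so the p-quantile of ln T is μ + z_p·σ.
ln(67) = 4.205 and ln(230) = 5.438; z_{0.13} = -1.126, z_{0.88} = 1.175.
σ = (5.438 − 4.205)/(1.175 − (-1.126)) = 0.536.
μ = 4.205 − (-1.126)·0.536 = 4.808.
CV = √(exp(σ²)−1) = √(exp(0.2872)−1) = 0.577.

σ ≈ 0.536, CV ≈ 0.577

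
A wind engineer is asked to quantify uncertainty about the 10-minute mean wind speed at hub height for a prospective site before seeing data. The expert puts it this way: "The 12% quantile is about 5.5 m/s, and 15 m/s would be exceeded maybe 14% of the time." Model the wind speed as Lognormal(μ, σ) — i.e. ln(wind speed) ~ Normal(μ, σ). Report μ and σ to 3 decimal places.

μ ≈ 2.227, σ ≈ 0.445

If T ~ Lognormal(μ,σ) then ln T ~ Normal(μ,σ), so the p-quantile of ln T is μ + z_p·σ.
ln(5.5) = 1.705 and ln(15) = 2.708; z_{0.12} = -1.175, z_{0.86} = 1.08.
σ = (2.708 − 1.705)/(1.08 − (-1.175)) = 0.445.
μ = 1.705 − (-1.175)·0.445 = 2.227.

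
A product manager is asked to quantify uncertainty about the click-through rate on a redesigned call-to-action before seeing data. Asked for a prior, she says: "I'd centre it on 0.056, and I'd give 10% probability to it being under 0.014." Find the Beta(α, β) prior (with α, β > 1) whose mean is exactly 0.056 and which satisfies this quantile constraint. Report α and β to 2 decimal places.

α ≈ 1.81, β ≈ 30.50

With mean 0.056 fixed, write α = 0.056s, β = 0.944s where s = α+β.
Need P(θ < 0.014) = 0.1 under Beta(0.056s, 0.944s). Normal approximation: (q−m)/√(m(1−m)/s) ≈ z_{0.1} = -1.28, so s ≈ 0.056·0.944·(-1.28)²/(0.014−0.056)² = 49.2.
At s = 49.2: P(θ<0.014) ≈ 0.046. Adjusting to match 0.1 gives s ≈ 32.31.
So α = 0.056·32.31 ≈ 1.81, β = 0.944·32.31 ≈ 30.50.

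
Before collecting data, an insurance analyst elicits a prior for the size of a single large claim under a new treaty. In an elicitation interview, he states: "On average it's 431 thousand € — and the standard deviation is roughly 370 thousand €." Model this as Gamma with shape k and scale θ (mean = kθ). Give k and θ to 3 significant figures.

For Gamma(k, scale θ): mean = kθ, variance = kθ², so CV = 1/√k.
CV = SD/mean = 370/431 = 0.8585, hence k = 1/CV² = 1.36.
Then θ = mean/k = 431/1.36 = 318.

k ≈ 1.36, θ ≈ 318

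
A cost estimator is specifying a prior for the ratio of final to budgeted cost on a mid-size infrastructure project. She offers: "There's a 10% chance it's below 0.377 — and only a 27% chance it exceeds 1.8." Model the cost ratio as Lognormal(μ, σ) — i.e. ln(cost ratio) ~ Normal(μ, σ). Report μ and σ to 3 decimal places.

If T ~ Lognormal(μ,σ) then ln T ~ Normal(μ,σ), so the p-quantile of ln T is μ + z_p·σ.
ln(0.377) = -0.9755 and ln(1.8) = 0.5878; z_{0.1} = -1.282, z_{0.73} = 0.6128.
σ = (0.5878 − -0.9755)/(0.6128 − (-1.282)) = 0.825.
μ = -0.9755 − (-1.282)·0.825 = 0.082.

μ ≈ 0.082, σ ≈ 0.825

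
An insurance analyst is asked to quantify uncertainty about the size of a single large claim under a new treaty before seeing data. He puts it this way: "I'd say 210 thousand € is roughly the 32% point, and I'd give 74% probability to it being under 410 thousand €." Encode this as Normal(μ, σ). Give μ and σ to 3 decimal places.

μ = 294.191, σ = 180.011

For Normal(μ,σ), the p-quantile is μ + z_p·σ. Here z_{0.32} = -0.4677, z_{0.74} = 0.6433.
So 210 = μ − 0.4677σ and 410 = μ + 0.6433σ.
Subtracting: σ = (410 − 210)/(0.6433 − (-0.4677)) = 180.011.
Then μ = 210 − (-0.4677)·180.011 = 294.191.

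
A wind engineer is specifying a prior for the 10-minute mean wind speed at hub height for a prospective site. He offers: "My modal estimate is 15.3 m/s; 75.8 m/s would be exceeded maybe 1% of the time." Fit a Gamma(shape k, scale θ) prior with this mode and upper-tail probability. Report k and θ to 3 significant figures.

k ≈ 2.53, θ ≈ 9.97

Gamma(k,θ) with k>1 has mode (k−1)θ, so θ = 15.3/(k−1).
Need P(X < 75.8) = 0.99 with θ tied to k this way. Start at k = 2, θ = 15.3: P(X<75.8) ≈ 0.958.
Too low — raise k to concentrate. Iterating converges to k ≈ 2.53.
Then θ = 15.3/(2.53−1) ≈ 9.97.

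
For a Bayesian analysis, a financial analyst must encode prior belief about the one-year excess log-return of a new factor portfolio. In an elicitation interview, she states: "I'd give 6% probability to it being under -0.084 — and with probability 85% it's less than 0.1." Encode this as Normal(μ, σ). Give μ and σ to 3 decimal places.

The p-quantile of Normal(μ,σ) is μ + z_p·σ, with z_{0.06} = -1.555 and z_{0.85} = 1.036.
Eliminate σ: μ = (z₂·x₁ − z₁·x₂)/(z₂ − z₁) = (1.036·-0.084 − (-1.555)·0.1)/2.591 = 0.026.
Then σ = (x₂ − x₁)/(z₂ − z₁) = (0.1 − -0.084)/2.591 = 0.071.

μ = 0.026, σ = 0.071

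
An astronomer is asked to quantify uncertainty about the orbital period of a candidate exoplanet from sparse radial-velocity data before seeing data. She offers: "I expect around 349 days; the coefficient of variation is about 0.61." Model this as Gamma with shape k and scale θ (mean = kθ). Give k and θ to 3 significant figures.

k ≈ 2.69, θ ≈ 130

For Gamma(k, scale θ): mean = kθ, variance = kθ², so CV = 1/√k.
CV = 0.61, hence k = 1/CV² = 2.69.
Then θ = mean/k = 349/2.69 = 130.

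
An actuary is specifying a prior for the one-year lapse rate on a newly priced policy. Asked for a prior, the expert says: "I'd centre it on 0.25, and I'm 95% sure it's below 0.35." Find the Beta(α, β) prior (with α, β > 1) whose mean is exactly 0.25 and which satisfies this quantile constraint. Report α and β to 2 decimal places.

With mean 0.25 fixed, write α = 0.25s, β = 0.75s where s = α+β.
Need P(θ < 0.35) = 0.95 under Beta(0.25s, 0.75s). Normal approximation: (q−m)/√(m(1−m)/s) ≈ z_{0.95} = 1.64, so s ≈ 0.25·0.75·(1.64)²/(0.35−0.25)² = 50.7.
At s = 50.7: P(θ<0.35) ≈ 0.943. Adjusting to match 0.95 gives s ≈ 55.24.
So α = 0.25·55.24 ≈ 13.81, β = 0.75·55.24 ≈ 41.43.

α ≈ 13.81, β ≈ 41.43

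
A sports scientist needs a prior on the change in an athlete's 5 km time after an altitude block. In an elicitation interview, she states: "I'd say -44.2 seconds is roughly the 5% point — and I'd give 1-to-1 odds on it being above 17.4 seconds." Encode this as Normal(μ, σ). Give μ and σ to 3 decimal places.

μ = 17.400, σ = 37.450

For Normal(μ,σ), the p-quantile is μ + z_p·σ. Here z_{0.05} = -1.645, z_{0.5} = 0.
So -44.2 = μ − 1.645σ and 17.4 = μ + 0σ.
Subtracting: σ = (17.4 − -44.2)/(0 − (-1.645)) = 37.450.
Then μ = -44.2 − (-1.645)·37.450 = 17.400.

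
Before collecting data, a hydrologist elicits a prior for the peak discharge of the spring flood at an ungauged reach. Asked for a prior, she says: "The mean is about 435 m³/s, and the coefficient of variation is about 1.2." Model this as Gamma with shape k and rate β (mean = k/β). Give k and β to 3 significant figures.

k ≈ 0.694, β ≈ 0.0016

For Gamma(k, rate β): mean = k/β, variance = k/β², so CV = 1/√k.
CV = 1.2, hence k = 1/CV² = 0.694.
Then β = k/mean = 0.694/435 = 0.0016.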